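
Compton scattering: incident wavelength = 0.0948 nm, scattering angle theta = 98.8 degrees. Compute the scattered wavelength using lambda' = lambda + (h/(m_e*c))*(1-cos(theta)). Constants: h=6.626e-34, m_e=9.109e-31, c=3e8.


Compton wavelength: h/(m_e*c) = 2.4247e-12 m
d_lambda = 2.4247e-12 * (1 - cos(98.8 deg))
= 2.4247e-12 * 1.152986
= 2.7957e-12 m = 0.002796 nm
lambda' = 0.0948 + 0.002796
= 0.097596 nm

0.097596


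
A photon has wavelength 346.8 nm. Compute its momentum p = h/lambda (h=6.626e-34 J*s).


p = h / lambda
= 6.626e-34 / (346.8e-9)
= 6.626e-34 / 3.4680e-07
= 1.9106e-27 kg*m/s

1.9106e-27


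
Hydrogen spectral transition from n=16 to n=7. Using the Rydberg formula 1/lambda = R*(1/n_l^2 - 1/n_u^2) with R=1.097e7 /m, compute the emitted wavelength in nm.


1/lambda = R * (1/n_l^2 - 1/n_u^2)
= 1.097e7 * (1/7^2 - 1/16^2)
= 1.097e7 * (0.020408 - 0.003906)
= 1.097e7 * 0.016502
= 1.8103e+05 /m
lambda = 1 / 1.8103e+05 = 5524.0687 nm

5524.0687


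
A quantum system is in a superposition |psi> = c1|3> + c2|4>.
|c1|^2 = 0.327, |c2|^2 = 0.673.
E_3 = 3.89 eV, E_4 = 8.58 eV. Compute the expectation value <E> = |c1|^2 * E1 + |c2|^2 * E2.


<E> = |c1|^2 * E1 + |c2|^2 * E2
= 0.327 * 3.89 + 0.673 * 8.58
= 1.272 + 5.7743
= 7.0464 eV

7.0464


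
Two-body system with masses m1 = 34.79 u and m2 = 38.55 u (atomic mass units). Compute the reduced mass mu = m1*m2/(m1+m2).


mu = m1 * m2 / (m1 + m2)
= 34.79 * 38.55 / (34.79 + 38.55)
= 1341.1545 / 73.34
= 18.2868 u

18.2868


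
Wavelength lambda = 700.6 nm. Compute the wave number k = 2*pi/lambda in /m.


k = 2 * pi / lambda
= 6.2832 / (700.6e-9)
= 6.2832 / 7.0060e-07
= 8.9683e+06 /m

8.9683e+06


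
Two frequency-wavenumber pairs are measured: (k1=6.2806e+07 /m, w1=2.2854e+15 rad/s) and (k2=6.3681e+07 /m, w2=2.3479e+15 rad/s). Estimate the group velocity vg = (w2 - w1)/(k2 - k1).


vg = (w2 - w1) / (k2 - k1)
= (2.3479e+15 - 2.2854e+15) / (6.3681e+07 - 6.2806e+07)
= 6.2500e+13 / 8.7500e+05
= 7.1429e+07 m/s

7.1429e+07


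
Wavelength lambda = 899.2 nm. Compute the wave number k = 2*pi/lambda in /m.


k = 2 * pi / lambda
= 6.2832 / (899.2e-9)
= 6.2832 / 8.9920e-07
= 6.9875e+06 /m

6.9875e+06


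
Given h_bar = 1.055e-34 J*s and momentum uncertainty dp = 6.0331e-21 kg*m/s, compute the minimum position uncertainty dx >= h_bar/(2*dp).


dx = h_bar / (2 * dp)
= 1.055e-34 / (2 * 6.0331e-21)
= 1.055e-34 / 1.2066e-20
= 8.7434e-15 m

8.7434e-15


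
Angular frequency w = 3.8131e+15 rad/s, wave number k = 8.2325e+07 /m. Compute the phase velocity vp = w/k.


vp = w / k
= 3.8131e+15 / 8.2325e+07
= 4.6318e+07 m/s

4.6318e+07


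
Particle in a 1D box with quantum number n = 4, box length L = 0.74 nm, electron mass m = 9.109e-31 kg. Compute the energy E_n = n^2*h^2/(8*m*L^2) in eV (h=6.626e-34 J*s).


E = n^2 * h^2 / (8 * m * L^2)
= 4^2 * (6.626e-34)^2 / (8 * 9.109e-31 * (0.74e-9)^2)
= 16 * 4.3904e-67 / (8 * 9.109e-31 * 5.4760e-19)
= 1.7603e-18 J
= 10.9884 eV

10.9884


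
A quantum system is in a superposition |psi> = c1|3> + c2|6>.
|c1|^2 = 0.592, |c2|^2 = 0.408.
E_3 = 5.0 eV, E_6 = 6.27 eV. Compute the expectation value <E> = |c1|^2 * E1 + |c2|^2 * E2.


<E> = |c1|^2 * E1 + |c2|^2 * E2
= 0.592 * 5.0 + 0.408 * 6.27
= 2.96 + 2.5582
= 5.5182 eV

5.5182


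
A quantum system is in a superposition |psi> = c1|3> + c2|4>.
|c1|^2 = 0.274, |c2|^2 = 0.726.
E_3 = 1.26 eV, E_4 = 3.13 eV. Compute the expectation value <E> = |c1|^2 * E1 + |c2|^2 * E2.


<E> = |c1|^2 * E1 + |c2|^2 * E2
= 0.274 * 1.26 + 0.726 * 3.13
= 0.3452 + 2.2724
= 2.6176 eV

2.6176


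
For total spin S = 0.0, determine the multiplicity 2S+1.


Spin multiplicity = 2S + 1
= 2 * 0.0 + 1
= 0.0 + 1
= 1

1


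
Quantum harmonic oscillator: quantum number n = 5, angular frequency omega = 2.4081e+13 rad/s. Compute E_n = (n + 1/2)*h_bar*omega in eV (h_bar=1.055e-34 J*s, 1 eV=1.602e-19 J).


E = (n + 1/2) * h_bar * omega
= (5 + 0.5) * 1.055e-34 * 2.4081e+13
= 5.5 * 2.5405e-21
= 1.3973e-20 J
= 0.0872 eV

0.0872


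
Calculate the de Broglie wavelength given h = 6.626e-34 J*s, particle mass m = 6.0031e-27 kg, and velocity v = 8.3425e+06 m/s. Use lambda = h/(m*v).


lambda = h / (m * v)
= 6.626e-34 / (6.0031e-27 * 8.3425e+06)
= 6.626e-34 / 5.0081e-20
= 1.3231e-14 m

1.3231e-14


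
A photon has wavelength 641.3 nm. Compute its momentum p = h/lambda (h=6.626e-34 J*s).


p = h / lambda
= 6.626e-34 / (641.3e-9)
= 6.626e-34 / 6.4130e-07
= 1.0332e-27 kg*m/s

1.0332e-27


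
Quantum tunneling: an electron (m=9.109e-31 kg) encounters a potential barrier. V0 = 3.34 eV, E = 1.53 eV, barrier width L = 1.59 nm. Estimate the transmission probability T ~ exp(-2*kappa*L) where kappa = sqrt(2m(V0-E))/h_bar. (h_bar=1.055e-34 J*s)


V0 - E = 1.81 eV = 2.8996e-19 J
kappa = sqrt(2 * m * (V0-E)) / h_bar
= sqrt(2 * 9.109e-31 * 2.8996e-19) / 1.055e-34
= 6.8892e+09 /m
2*kappa*L = 2 * 6.8892e+09 * 1.59e-9
= 21.9076
T = exp(-21.9076) = 3.059383e-10

3.059383e-10


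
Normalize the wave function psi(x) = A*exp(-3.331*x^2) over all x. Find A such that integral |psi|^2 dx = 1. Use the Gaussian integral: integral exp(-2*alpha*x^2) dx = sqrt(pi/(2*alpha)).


integral |psi|^2 dx = A^2 * sqrt(pi/(2*alpha)) = 1
A^2 = sqrt(2*alpha/pi)
= sqrt(2 * 3.331 / pi)
= 1.456221
A = sqrt(1.456221)
= 1.2067

1.2067


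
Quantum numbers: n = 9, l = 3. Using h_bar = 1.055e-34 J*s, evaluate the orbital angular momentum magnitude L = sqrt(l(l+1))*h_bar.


L = sqrt(l*(l+1)) * h_bar
= sqrt(3 * 4) * 1.055e-34
= sqrt(12) * 1.055e-34
= 3.4641 * 1.055e-34
= 3.6546e-34 J*s

3.6546e-34


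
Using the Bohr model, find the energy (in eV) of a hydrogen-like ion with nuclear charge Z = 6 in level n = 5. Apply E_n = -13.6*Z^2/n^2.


E_n = -13.6 * Z^2 / n^2
= -13.6 * 6^2 / 5^2
= -13.6 * 36 / 25
= -19.584 eV

-19.584


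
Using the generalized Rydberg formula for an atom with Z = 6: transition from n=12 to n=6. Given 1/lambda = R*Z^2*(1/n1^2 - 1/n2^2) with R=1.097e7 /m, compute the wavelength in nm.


1/lambda = R * Z^2 * (1/n1^2 - 1/n2^2)
= 1.097e7 * 6^2 * (1/6^2 - 1/12^2)
= 1.097e7 * 36 * (0.027778 - 0.006944)
= 8.2275e+06 /m
lambda = 1 / 8.2275e+06
= 121.5436 nm

121.5436


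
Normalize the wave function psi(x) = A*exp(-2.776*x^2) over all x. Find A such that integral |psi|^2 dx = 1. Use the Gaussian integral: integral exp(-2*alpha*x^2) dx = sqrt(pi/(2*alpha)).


integral |psi|^2 dx = A^2 * sqrt(pi/(2*alpha)) = 1
A^2 = sqrt(2*alpha/pi)
= sqrt(2 * 2.776 / pi)
= 1.329382
A = sqrt(1.329382)
= 1.153

1.153


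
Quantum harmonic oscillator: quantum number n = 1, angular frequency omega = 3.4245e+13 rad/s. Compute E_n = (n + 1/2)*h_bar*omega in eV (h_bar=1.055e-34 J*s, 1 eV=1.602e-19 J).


E = (n + 1/2) * h_bar * omega
= (1 + 0.5) * 1.055e-34 * 3.4245e+13
= 1.5 * 3.6128e-21
= 5.4193e-21 J
= 0.0338 eV

0.0338


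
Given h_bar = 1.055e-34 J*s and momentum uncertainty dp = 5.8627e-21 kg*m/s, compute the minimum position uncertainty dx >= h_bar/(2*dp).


dx = h_bar / (2 * dp)
= 1.055e-34 / (2 * 5.8627e-21)
= 1.055e-34 / 1.1725e-20
= 8.9976e-15 m

8.9976e-15


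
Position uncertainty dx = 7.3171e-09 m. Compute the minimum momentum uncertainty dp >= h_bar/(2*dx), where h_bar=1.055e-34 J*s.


dp = h_bar / (2 * dx)
= 1.055e-34 / (2 * 7.3171e-09)
= 1.055e-34 / 1.4634e-08
= 7.2091e-27 kg*m/s

7.2091e-27


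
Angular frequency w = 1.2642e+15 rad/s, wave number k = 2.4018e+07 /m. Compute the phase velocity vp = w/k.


vp = w / k
= 1.2642e+15 / 2.4018e+07
= 5.2636e+07 m/s

5.2636e+07


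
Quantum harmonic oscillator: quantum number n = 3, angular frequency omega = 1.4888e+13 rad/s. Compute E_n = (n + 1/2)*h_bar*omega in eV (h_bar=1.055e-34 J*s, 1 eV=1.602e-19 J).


E = (n + 1/2) * h_bar * omega
= (3 + 0.5) * 1.055e-34 * 1.4888e+13
= 3.5 * 1.5707e-21
= 5.4974e-21 J
= 0.0343 eV

0.0343


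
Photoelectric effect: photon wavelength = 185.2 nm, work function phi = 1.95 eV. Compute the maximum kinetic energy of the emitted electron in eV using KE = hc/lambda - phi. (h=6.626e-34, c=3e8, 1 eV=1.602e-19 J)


E_photon = hc / lambda
= (6.626e-34)(3e8) / (185.2e-9)
= 1.0733e-18 J
= 6.6999 eV
KE = E_photon - phi
= 6.6999 - 1.95
= 4.7499 eV

4.7499


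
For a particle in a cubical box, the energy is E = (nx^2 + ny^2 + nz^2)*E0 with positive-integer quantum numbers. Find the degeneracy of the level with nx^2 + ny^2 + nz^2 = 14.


Enumerate all (nx, ny, nz) with nx^2 + ny^2 + nz^2 = 14:
(1,2,3)
(1,3,2)
(2,1,3)
(2,3,1)
(3,1,2)
(3,2,1)
Total degeneracy = 6

6


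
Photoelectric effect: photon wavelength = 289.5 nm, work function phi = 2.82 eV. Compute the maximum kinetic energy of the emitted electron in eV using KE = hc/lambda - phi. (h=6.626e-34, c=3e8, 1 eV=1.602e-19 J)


E_photon = hc / lambda
= (6.626e-34)(3e8) / (289.5e-9)
= 6.8663e-19 J
= 4.2861 eV
KE = E_photon - phi
= 4.2861 - 2.82
= 1.4661 eV

1.4661


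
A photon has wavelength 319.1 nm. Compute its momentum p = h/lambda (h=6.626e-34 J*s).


p = h / lambda
= 6.626e-34 / (319.1e-9)
= 6.626e-34 / 3.1910e-07
= 2.0765e-27 kg*m/s

2.0765e-27


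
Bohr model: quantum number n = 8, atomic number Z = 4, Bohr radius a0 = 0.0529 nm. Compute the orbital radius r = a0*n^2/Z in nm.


r = a0 * n^2 / Z
= 0.0529 * 8^2 / 4
= 0.0529 * 64 / 4
= 0.8464 nm

0.8464


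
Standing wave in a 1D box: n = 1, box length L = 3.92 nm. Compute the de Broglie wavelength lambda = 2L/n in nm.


lambda = 2L / n
= 2 * 3.92 / 1
= 7.84 / 1
= 7.84 nm

7.84


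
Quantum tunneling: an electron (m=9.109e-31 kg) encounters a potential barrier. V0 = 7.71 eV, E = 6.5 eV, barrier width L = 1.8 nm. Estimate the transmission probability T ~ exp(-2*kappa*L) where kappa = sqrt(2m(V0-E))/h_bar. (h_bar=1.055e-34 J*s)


V0 - E = 1.21 eV = 1.9384e-19 J
kappa = sqrt(2 * m * (V0-E)) / h_bar
= sqrt(2 * 9.109e-31 * 1.9384e-19) / 1.055e-34
= 5.6328e+09 /m
2*kappa*L = 2 * 5.6328e+09 * 1.8e-9
= 20.278
T = exp(-20.278) = 1.560962e-09

1.560962e-09


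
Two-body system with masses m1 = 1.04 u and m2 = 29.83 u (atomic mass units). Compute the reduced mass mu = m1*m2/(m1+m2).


mu = m1 * m2 / (m1 + m2)
= 1.04 * 29.83 / (1.04 + 29.83)
= 31.0232 / 30.87
= 1.005 u

1.005


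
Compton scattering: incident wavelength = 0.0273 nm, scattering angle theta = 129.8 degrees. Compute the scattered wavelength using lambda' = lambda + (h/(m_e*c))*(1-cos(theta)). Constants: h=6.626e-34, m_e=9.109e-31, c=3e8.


Compton wavelength: h/(m_e*c) = 2.4247e-12 m
d_lambda = 2.4247e-12 * (1 - cos(129.8 deg))
= 2.4247e-12 * 1.64011
= 3.9768e-12 m = 0.003977 nm
lambda' = 0.0273 + 0.003977
= 0.031277 nm

0.031277


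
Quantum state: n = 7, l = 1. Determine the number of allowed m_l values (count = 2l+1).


m_l ranges from -l to +l in integer steps
So m_l goes from -1 to +1
Count = 2l + 1 = 2*1 + 1
= 3

3


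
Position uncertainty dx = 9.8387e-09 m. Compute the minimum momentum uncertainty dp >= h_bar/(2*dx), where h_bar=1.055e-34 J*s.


dp = h_bar / (2 * dx)
= 1.055e-34 / (2 * 9.8387e-09)
= 1.055e-34 / 1.9677e-08
= 5.3615e-27 kg*m/s

5.3615e-27


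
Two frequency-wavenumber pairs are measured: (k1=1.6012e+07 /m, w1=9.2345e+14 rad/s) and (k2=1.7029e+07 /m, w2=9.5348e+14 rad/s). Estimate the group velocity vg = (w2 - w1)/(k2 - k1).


vg = (w2 - w1) / (k2 - k1)
= (9.5348e+14 - 9.2345e+14) / (1.7029e+07 - 1.6012e+07)
= 3.0030e+13 / 1.0170e+06
= 2.9528e+07 m/s

2.9528e+07


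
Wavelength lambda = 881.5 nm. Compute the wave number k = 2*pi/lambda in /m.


k = 2 * pi / lambda
= 6.2832 / (881.5e-9)
= 6.2832 / 8.8150e-07
= 7.1278e+06 /m

7.1278e+06


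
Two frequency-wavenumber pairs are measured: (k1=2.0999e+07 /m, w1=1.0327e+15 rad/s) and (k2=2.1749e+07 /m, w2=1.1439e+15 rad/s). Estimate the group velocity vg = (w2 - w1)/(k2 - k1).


vg = (w2 - w1) / (k2 - k1)
= (1.1439e+15 - 1.0327e+15) / (2.1749e+07 - 2.0999e+07)
= 1.1120e+14 / 7.5000e+05
= 1.4827e+08 m/s

1.4827e+08


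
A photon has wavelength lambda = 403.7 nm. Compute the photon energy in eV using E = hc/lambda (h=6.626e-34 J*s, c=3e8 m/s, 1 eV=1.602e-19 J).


E = hc / lambda
= (6.626e-34)(3e8) / (403.7e-9)
= 1.9878e-25 / 4.0370e-07
= 4.9240e-19 J
Converting to eV: 4.9240e-19 / 1.602e-19
= 3.0736 eV

3.0736


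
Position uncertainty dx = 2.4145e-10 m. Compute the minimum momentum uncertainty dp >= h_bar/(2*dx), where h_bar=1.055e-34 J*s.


dp = h_bar / (2 * dx)
= 1.055e-34 / (2 * 2.4145e-10)
= 1.055e-34 / 4.8290e-10
= 2.1847e-25 kg*m/s

2.1847e-25


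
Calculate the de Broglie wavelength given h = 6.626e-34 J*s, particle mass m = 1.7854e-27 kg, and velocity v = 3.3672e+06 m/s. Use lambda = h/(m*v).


lambda = h / (m * v)
= 6.626e-34 / (1.7854e-27 * 3.3672e+06)
= 6.626e-34 / 6.0118e-21
= 1.1022e-13 m

1.1022e-13


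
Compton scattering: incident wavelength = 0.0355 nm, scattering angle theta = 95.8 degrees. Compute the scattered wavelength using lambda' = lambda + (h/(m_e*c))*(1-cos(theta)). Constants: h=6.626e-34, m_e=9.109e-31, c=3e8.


Compton wavelength: h/(m_e*c) = 2.4247e-12 m
d_lambda = 2.4247e-12 * (1 - cos(95.8 deg))
= 2.4247e-12 * 1.101056
= 2.6697e-12 m = 0.00267 nm
lambda' = 0.0355 + 0.00267
= 0.03817 nm

0.03817


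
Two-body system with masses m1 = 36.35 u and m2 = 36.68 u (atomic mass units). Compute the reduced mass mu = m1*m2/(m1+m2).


mu = m1 * m2 / (m1 + m2)
= 36.35 * 36.68 / (36.35 + 36.68)
= 1333.318 / 73.03
= 18.2571 u

18.2571


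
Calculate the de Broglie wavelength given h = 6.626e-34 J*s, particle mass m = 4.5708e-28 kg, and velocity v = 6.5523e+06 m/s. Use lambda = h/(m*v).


lambda = h / (m * v)
= 6.626e-34 / (4.5708e-28 * 6.5523e+06)
= 6.626e-34 / 2.9949e-21
= 2.2124e-13 m

2.2124e-13


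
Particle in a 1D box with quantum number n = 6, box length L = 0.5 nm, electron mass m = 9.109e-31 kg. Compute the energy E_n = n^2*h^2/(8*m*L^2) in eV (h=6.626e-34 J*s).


E = n^2 * h^2 / (8 * m * L^2)
= 6^2 * (6.626e-34)^2 / (8 * 9.109e-31 * (0.5e-9)^2)
= 36 * 4.3904e-67 / (8 * 9.109e-31 * 2.5000e-19)
= 8.6757e-18 J
= 54.1554 eV

54.1554


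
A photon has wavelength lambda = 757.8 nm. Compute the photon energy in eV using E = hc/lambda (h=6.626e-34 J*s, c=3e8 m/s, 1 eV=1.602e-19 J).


E = hc / lambda
= (6.626e-34)(3e8) / (757.8e-9)
= 1.9878e-25 / 7.5780e-07
= 2.6231e-19 J
Converting to eV: 2.6231e-19 / 1.602e-19
= 1.6374 eV

1.6374


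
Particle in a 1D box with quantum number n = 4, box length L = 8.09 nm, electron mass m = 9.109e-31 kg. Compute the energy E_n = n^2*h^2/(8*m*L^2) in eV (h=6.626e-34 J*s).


E = n^2 * h^2 / (8 * m * L^2)
= 4^2 * (6.626e-34)^2 / (8 * 9.109e-31 * (8.09e-9)^2)
= 16 * 4.3904e-67 / (8 * 9.109e-31 * 6.5448e-17)
= 1.4729e-20 J
= 0.0919 eV

0.0919


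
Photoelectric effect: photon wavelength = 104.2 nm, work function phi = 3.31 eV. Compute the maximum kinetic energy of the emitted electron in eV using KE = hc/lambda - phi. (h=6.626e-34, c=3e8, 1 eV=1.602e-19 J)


E_photon = hc / lambda
= (6.626e-34)(3e8) / (104.2e-9)
= 1.9077e-18 J
= 11.9081 eV
KE = E_photon - phi
= 11.9081 - 3.31
= 8.5981 eV

8.5981


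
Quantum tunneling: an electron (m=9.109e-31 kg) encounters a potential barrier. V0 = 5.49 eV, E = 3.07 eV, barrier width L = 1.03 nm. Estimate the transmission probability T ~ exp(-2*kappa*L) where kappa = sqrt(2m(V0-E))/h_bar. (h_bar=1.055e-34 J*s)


V0 - E = 2.42 eV = 3.8768e-19 J
kappa = sqrt(2 * m * (V0-E)) / h_bar
= sqrt(2 * 9.109e-31 * 3.8768e-19) / 1.055e-34
= 7.9659e+09 /m
2*kappa*L = 2 * 7.9659e+09 * 1.03e-9
= 16.4098
T = exp(-16.4098) = 7.469679e-08

7.469679e-08


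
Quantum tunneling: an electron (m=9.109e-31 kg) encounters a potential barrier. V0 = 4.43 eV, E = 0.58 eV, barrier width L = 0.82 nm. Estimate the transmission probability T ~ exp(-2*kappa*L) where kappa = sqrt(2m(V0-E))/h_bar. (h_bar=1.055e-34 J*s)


V0 - E = 3.85 eV = 6.1677e-19 J
kappa = sqrt(2 * m * (V0-E)) / h_bar
= sqrt(2 * 9.109e-31 * 6.1677e-19) / 1.055e-34
= 1.0048e+10 /m
2*kappa*L = 2 * 1.0048e+10 * 0.82e-9
= 16.478
T = exp(-16.478) = 6.977733e-08

6.977733e-08


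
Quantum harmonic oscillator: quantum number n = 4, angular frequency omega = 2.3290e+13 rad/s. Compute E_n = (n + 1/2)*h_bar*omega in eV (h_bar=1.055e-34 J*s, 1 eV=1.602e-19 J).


E = (n + 1/2) * h_bar * omega
= (4 + 0.5) * 1.055e-34 * 2.3290e+13
= 4.5 * 2.4571e-21
= 1.1057e-20 J
= 0.069 eV

0.069


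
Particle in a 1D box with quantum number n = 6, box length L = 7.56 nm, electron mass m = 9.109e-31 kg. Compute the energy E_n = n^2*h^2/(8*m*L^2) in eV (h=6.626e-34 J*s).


E = n^2 * h^2 / (8 * m * L^2)
= 6^2 * (6.626e-34)^2 / (8 * 9.109e-31 * (7.56e-9)^2)
= 36 * 4.3904e-67 / (8 * 9.109e-31 * 5.7154e-17)
= 3.7949e-20 J
= 0.2369 eV

0.2369


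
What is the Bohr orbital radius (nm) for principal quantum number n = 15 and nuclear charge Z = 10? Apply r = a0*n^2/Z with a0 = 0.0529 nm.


r = a0 * n^2 / Z
= 0.0529 * 15^2 / 10
= 0.0529 * 225 / 10
= 1.1903 nm

1.1903


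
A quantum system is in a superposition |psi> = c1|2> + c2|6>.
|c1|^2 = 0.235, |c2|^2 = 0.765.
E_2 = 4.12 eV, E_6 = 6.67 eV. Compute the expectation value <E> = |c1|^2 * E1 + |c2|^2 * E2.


<E> = |c1|^2 * E1 + |c2|^2 * E2
= 0.235 * 4.12 + 0.765 * 6.67
= 0.9682 + 5.1025
= 6.0708 eV

6.0708


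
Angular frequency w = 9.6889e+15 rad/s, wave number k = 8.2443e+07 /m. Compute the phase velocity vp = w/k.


vp = w / k
= 9.6889e+15 / 8.2443e+07
= 1.1752e+08 m/s

1.1752e+08


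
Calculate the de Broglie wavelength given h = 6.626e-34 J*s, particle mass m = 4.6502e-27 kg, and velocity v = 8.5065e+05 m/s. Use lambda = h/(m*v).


lambda = h / (m * v)
= 6.626e-34 / (4.6502e-27 * 8.5065e+05)
= 6.626e-34 / 3.9557e-21
= 1.6751e-13 m

1.6751e-13


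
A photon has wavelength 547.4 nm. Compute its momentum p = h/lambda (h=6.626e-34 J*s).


p = h / lambda
= 6.626e-34 / (547.4e-9)
= 6.626e-34 / 5.4740e-07
= 1.2104e-27 kg*m/s

1.2104e-27


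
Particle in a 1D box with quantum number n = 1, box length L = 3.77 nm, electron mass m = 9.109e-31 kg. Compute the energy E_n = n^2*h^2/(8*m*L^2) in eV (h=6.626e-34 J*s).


E = n^2 * h^2 / (8 * m * L^2)
= 1^2 * (6.626e-34)^2 / (8 * 9.109e-31 * (3.77e-9)^2)
= 1 * 4.3904e-67 / (8 * 9.109e-31 * 1.4213e-17)
= 4.2390e-21 J
= 0.0265 eV

0.0265


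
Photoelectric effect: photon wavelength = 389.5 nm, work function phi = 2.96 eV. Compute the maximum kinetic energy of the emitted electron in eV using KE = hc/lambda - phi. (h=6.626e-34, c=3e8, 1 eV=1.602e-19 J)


E_photon = hc / lambda
= (6.626e-34)(3e8) / (389.5e-9)
= 5.1035e-19 J
= 3.1857 eV
KE = E_photon - phi
= 3.1857 - 2.96
= 0.2257 eV

0.2257


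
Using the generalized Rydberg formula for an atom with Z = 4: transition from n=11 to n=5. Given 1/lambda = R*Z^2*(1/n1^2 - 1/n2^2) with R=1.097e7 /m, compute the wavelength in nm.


1/lambda = R * Z^2 * (1/n1^2 - 1/n2^2)
= 1.097e7 * 4^2 * (1/5^2 - 1/11^2)
= 1.097e7 * 16 * (0.04 - 0.008264)
= 5.5702e+06 /m
lambda = 1 / 5.5702e+06
= 179.5261 nm

179.5261


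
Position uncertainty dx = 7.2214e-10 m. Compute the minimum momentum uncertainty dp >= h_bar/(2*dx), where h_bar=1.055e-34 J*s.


dp = h_bar / (2 * dx)
= 1.055e-34 / (2 * 7.2214e-10)
= 1.055e-34 / 1.4443e-09
= 7.3047e-26 kg*m/s

7.3047e-26


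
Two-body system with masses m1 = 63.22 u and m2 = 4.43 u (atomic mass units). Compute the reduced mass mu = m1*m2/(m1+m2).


mu = m1 * m2 / (m1 + m2)
= 63.22 * 4.43 / (63.22 + 4.43)
= 280.0646 / 67.65
= 4.1399 u

4.1399


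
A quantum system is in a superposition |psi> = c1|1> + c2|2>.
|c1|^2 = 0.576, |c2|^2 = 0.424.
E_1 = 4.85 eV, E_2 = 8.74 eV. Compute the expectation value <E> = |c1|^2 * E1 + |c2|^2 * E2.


<E> = |c1|^2 * E1 + |c2|^2 * E2
= 0.576 * 4.85 + 0.424 * 8.74
= 2.7936 + 3.7058
= 6.4994 eV

6.4994


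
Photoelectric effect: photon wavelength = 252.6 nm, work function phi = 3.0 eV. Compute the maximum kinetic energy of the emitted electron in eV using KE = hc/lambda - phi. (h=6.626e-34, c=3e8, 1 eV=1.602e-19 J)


E_photon = hc / lambda
= (6.626e-34)(3e8) / (252.6e-9)
= 7.8694e-19 J
= 4.9122 eV
KE = E_photon - phi
= 4.9122 - 3.0
= 1.9122 eV

1.9122


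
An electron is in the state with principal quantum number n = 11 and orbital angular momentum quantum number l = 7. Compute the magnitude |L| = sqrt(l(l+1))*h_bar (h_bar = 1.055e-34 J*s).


L = sqrt(l*(l+1)) * h_bar
= sqrt(7 * 8) * 1.055e-34
= sqrt(56) * 1.055e-34
= 7.4833 * 1.055e-34
= 7.8949e-34 J*s

7.8949e-34


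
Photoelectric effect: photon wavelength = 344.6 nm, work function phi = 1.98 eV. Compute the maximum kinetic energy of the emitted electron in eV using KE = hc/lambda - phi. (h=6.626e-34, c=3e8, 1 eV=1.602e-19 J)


E_photon = hc / lambda
= (6.626e-34)(3e8) / (344.6e-9)
= 5.7684e-19 J
= 3.6008 eV
KE = E_photon - phi
= 3.6008 - 1.98
= 1.6208 eV

1.6208


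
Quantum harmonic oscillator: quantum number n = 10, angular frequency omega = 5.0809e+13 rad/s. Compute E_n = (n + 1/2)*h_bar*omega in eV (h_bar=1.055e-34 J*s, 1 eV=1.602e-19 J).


E = (n + 1/2) * h_bar * omega
= (10 + 0.5) * 1.055e-34 * 5.0809e+13
= 10.5 * 5.3603e-21
= 5.6284e-20 J
= 0.3513 eV

0.3513


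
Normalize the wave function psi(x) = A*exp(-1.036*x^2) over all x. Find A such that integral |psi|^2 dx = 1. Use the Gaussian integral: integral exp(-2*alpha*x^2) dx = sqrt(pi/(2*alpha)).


integral |psi|^2 dx = A^2 * sqrt(pi/(2*alpha)) = 1
A^2 = sqrt(2*alpha/pi)
= sqrt(2 * 1.036 / pi)
= 0.81212
A = sqrt(0.81212)
= 0.9012

0.9012


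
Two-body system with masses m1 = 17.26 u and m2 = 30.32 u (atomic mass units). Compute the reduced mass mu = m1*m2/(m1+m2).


mu = m1 * m2 / (m1 + m2)
= 17.26 * 30.32 / (17.26 + 30.32)
= 523.3232 / 47.58
= 10.9988 u

10.9988


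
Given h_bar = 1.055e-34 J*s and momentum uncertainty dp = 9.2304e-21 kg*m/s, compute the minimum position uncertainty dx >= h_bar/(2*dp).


dx = h_bar / (2 * dp)
= 1.055e-34 / (2 * 9.2304e-21)
= 1.055e-34 / 1.8461e-20
= 5.7148e-15 m

5.7148e-15


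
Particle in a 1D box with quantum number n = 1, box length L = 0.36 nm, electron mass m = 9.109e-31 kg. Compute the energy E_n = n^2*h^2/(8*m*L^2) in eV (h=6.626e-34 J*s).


E = n^2 * h^2 / (8 * m * L^2)
= 1^2 * (6.626e-34)^2 / (8 * 9.109e-31 * (0.36e-9)^2)
= 1 * 4.3904e-67 / (8 * 9.109e-31 * 1.2960e-19)
= 4.6488e-19 J
= 2.9018 eV

2.9018


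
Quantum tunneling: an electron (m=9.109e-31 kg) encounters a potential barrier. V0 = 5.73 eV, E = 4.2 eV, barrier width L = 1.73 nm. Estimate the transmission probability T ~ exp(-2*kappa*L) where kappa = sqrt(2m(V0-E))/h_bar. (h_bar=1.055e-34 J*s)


V0 - E = 1.53 eV = 2.4511e-19 J
kappa = sqrt(2 * m * (V0-E)) / h_bar
= sqrt(2 * 9.109e-31 * 2.4511e-19) / 1.055e-34
= 6.3340e+09 /m
2*kappa*L = 2 * 6.3340e+09 * 1.73e-9
= 21.9155
T = exp(-21.9155) = 3.035488e-10

3.035488e-10


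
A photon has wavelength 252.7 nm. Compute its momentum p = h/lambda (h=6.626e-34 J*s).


p = h / lambda
= 6.626e-34 / (252.7e-9)
= 6.626e-34 / 2.5270e-07
= 2.6221e-27 kg*m/s

2.6221e-27


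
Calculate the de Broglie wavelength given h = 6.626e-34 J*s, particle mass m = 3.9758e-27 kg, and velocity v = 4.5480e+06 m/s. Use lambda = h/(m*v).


lambda = h / (m * v)
= 6.626e-34 / (3.9758e-27 * 4.5480e+06)
= 6.626e-34 / 1.8082e-20
= 3.6644e-14 m

3.6644e-14


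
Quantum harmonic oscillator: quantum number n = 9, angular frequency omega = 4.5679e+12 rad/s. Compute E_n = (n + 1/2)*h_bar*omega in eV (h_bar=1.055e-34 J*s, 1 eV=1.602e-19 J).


E = (n + 1/2) * h_bar * omega
= (9 + 0.5) * 1.055e-34 * 4.5679e+12
= 9.5 * 4.8191e-22
= 4.5782e-21 J
= 0.0286 eV

0.0286


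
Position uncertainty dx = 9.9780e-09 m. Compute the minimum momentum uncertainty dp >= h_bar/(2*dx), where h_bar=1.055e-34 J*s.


dp = h_bar / (2 * dx)
= 1.055e-34 / (2 * 9.9780e-09)
= 1.055e-34 / 1.9956e-08
= 5.2866e-27 kg*m/s

5.2866e-27


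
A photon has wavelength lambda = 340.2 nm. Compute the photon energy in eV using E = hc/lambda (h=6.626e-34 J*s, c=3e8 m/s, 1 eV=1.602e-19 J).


E = hc / lambda
= (6.626e-34)(3e8) / (340.2e-9)
= 1.9878e-25 / 3.4020e-07
= 5.8430e-19 J
Converting to eV: 5.8430e-19 / 1.602e-19
= 3.6473 eV

3.6473


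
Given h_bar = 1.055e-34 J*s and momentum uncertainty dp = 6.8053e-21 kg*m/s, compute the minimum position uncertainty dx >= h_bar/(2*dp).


dx = h_bar / (2 * dp)
= 1.055e-34 / (2 * 6.8053e-21)
= 1.055e-34 / 1.3611e-20
= 7.7513e-15 m

7.7513e-15


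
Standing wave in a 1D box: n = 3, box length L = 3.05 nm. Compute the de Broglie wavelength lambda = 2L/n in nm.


lambda = 2L / n
= 2 * 3.05 / 3
= 6.1 / 3
= 2.0333 nm

2.0333


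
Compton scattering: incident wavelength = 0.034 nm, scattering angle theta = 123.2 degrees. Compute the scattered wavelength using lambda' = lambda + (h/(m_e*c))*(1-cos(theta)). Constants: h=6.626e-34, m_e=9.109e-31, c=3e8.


Compton wavelength: h/(m_e*c) = 2.4247e-12 m
d_lambda = 2.4247e-12 * (1 - cos(123.2 deg))
= 2.4247e-12 * 1.547563
= 3.7524e-12 m = 0.003752 nm
lambda' = 0.034 + 0.003752
= 0.037752 nm

0.037752


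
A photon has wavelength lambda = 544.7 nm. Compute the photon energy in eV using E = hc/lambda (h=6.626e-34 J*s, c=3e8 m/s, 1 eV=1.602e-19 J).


E = hc / lambda
= (6.626e-34)(3e8) / (544.7e-9)
= 1.9878e-25 / 5.4470e-07
= 3.6493e-19 J
Converting to eV: 3.6493e-19 / 1.602e-19
= 2.278 eV

2.278


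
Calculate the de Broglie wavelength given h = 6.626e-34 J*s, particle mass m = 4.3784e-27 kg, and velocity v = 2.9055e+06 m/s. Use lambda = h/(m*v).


lambda = h / (m * v)
= 6.626e-34 / (4.3784e-27 * 2.9055e+06)
= 6.626e-34 / 1.2721e-20
= 5.2085e-14 m

5.2085e-14


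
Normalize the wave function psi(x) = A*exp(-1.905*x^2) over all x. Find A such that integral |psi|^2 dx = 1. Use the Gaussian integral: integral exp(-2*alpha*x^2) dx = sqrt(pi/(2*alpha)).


integral |psi|^2 dx = A^2 * sqrt(pi/(2*alpha)) = 1
A^2 = sqrt(2*alpha/pi)
= sqrt(2 * 1.905 / pi)
= 1.101254
A = sqrt(1.101254)
= 1.0494

1.0494


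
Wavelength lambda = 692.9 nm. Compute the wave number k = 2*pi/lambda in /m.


k = 2 * pi / lambda
= 6.2832 / (692.9e-9)
= 6.2832 / 6.9290e-07
= 9.0680e+06 /m

9.0680e+06


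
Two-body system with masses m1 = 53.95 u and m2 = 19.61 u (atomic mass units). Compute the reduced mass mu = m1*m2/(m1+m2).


mu = m1 * m2 / (m1 + m2)
= 53.95 * 19.61 / (53.95 + 19.61)
= 1057.9595 / 73.56
= 14.3823 u

14.3823


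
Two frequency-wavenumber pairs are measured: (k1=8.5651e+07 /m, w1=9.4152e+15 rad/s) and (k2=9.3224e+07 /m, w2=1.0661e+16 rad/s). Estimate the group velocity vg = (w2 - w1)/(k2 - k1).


vg = (w2 - w1) / (k2 - k1)
= (1.0661e+16 - 9.4152e+15) / (9.3224e+07 - 8.5651e+07)
= 1.2458e+15 / 7.5730e+06
= 1.6451e+08 m/s

1.6451e+08


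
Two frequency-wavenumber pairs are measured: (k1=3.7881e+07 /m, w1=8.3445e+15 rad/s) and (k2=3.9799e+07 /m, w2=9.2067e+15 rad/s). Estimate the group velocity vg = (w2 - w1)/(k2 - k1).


vg = (w2 - w1) / (k2 - k1)
= (9.2067e+15 - 8.3445e+15) / (3.9799e+07 - 3.7881e+07)
= 8.6220e+14 / 1.9180e+06
= 4.4953e+08 m/s

4.4953e+08


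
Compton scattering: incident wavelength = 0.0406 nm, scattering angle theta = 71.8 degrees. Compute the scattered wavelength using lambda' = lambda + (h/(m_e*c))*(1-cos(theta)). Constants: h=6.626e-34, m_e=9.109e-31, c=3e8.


Compton wavelength: h/(m_e*c) = 2.4247e-12 m
d_lambda = 2.4247e-12 * (1 - cos(71.8 deg))
= 2.4247e-12 * 0.687665
= 1.6674e-12 m = 0.001667 nm
lambda' = 0.0406 + 0.001667
= 0.042267 nm

0.042267


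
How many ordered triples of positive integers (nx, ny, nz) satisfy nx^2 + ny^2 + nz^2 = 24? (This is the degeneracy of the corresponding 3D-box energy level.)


Enumerate all (nx, ny, nz) with nx^2 + ny^2 + nz^2 = 24:
(2,2,4)
(2,4,2)
(4,2,2)
Total degeneracy = 3

3


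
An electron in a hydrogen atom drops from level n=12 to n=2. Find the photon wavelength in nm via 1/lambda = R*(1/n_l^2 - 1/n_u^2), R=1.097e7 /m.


1/lambda = R * (1/n_l^2 - 1/n_u^2)
= 1.097e7 * (1/2^2 - 1/12^2)
= 1.097e7 * (0.25 - 0.006944)
= 1.097e7 * 0.243056
= 2.6663e+06 /m
lambda = 1 / 2.6663e+06 = 375.0488 nm

375.0488


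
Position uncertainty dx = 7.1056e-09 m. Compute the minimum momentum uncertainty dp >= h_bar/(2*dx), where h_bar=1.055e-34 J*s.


dp = h_bar / (2 * dx)
= 1.055e-34 / (2 * 7.1056e-09)
= 1.055e-34 / 1.4211e-08
= 7.4237e-27 kg*m/s

7.4237e-27


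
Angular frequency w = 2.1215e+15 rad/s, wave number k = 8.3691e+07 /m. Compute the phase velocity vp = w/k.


vp = w / k
= 2.1215e+15 / 8.3691e+07
= 2.5349e+07 m/s

2.5349e+07


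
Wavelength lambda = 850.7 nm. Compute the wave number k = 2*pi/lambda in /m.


k = 2 * pi / lambda
= 6.2832 / (850.7e-9)
= 6.2832 / 8.5070e-07
= 7.3859e+06 /m

7.3859e+06


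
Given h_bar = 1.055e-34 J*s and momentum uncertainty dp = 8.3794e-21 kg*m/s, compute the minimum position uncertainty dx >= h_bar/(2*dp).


dx = h_bar / (2 * dp)
= 1.055e-34 / (2 * 8.3794e-21)
= 1.055e-34 / 1.6759e-20
= 6.2952e-15 m

6.2952e-15


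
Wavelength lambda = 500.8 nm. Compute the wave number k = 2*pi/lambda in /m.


k = 2 * pi / lambda
= 6.2832 / (500.8e-9)
= 6.2832 / 5.0080e-07
= 1.2546e+07 /m

1.2546e+07


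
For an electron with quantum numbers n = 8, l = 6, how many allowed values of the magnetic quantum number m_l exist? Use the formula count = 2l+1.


m_l ranges from -l to +l in integer steps
So m_l goes from -6 to +6
Count = 2l + 1 = 2*6 + 1
= 13

13


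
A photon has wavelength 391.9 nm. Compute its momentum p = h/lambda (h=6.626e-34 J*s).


p = h / lambda
= 6.626e-34 / (391.9e-9)
= 6.626e-34 / 3.9190e-07
= 1.6907e-27 kg*m/s

1.6907e-27


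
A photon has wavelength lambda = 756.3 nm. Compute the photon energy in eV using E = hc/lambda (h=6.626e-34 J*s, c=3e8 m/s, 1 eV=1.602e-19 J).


E = hc / lambda
= (6.626e-34)(3e8) / (756.3e-9)
= 1.9878e-25 / 7.5630e-07
= 2.6283e-19 J
Converting to eV: 2.6283e-19 / 1.602e-19
= 1.6407 eV

1.6407


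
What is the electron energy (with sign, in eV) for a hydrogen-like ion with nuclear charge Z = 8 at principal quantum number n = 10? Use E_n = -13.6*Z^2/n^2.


E_n = -13.6 * Z^2 / n^2
= -13.6 * 8^2 / 10^2
= -13.6 * 64 / 100
= -8.704 eV

-8.704


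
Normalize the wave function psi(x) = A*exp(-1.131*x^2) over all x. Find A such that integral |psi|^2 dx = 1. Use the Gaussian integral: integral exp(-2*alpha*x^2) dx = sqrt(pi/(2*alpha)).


integral |psi|^2 dx = A^2 * sqrt(pi/(2*alpha)) = 1
A^2 = sqrt(2*alpha/pi)
= sqrt(2 * 1.131 / pi)
= 0.848538
A = sqrt(0.848538)
= 0.9212

0.9212


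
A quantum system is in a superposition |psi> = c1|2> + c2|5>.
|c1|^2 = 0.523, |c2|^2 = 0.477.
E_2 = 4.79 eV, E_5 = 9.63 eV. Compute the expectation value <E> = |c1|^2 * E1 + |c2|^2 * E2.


<E> = |c1|^2 * E1 + |c2|^2 * E2
= 0.523 * 4.79 + 0.477 * 9.63
= 2.5052 + 4.5935
= 7.0987 eV

7.0987


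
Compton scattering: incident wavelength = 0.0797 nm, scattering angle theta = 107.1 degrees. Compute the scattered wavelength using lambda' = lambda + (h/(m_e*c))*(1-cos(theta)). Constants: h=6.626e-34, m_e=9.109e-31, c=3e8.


Compton wavelength: h/(m_e*c) = 2.4247e-12 m
d_lambda = 2.4247e-12 * (1 - cos(107.1 deg))
= 2.4247e-12 * 1.29404
= 3.1377e-12 m = 0.003138 nm
lambda' = 0.0797 + 0.003138
= 0.082838 nm

0.082838


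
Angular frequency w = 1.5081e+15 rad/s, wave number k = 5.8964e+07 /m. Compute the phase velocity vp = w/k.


vp = w / k
= 1.5081e+15 / 5.8964e+07
= 2.5577e+07 m/s

2.5577e+07


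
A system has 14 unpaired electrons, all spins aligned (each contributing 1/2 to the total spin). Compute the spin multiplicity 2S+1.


Total spin S = N * (1/2) = 14 * 0.5 = 7.0
Spin multiplicity = 2S + 1
= 2 * 7.0 + 1
= 15

15


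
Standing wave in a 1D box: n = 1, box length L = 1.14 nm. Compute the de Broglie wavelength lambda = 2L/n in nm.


lambda = 2L / n
= 2 * 1.14 / 1
= 2.28 / 1
= 2.28 nm

2.28


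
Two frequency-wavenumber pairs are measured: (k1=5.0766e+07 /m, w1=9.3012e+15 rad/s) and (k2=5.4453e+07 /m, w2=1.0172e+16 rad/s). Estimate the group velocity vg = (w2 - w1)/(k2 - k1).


vg = (w2 - w1) / (k2 - k1)
= (1.0172e+16 - 9.3012e+15) / (5.4453e+07 - 5.0766e+07)
= 8.7080e+14 / 3.6870e+06
= 2.3618e+08 m/s

2.3618e+08


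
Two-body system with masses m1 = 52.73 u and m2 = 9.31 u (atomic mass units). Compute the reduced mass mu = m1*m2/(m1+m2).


mu = m1 * m2 / (m1 + m2)
= 52.73 * 9.31 / (52.73 + 9.31)
= 490.9163 / 62.04
= 7.9129 u

7.9129


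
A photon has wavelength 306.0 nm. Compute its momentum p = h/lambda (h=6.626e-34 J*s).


p = h / lambda
= 6.626e-34 / (306.0e-9)
= 6.626e-34 / 3.0600e-07
= 2.1654e-27 kg*m/s

2.1654e-27


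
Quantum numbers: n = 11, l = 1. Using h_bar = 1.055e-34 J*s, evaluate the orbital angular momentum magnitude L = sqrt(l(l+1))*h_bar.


L = sqrt(l*(l+1)) * h_bar
= sqrt(1 * 2) * 1.055e-34
= sqrt(2) * 1.055e-34
= 1.4142 * 1.055e-34
= 1.4920e-34 J*s

1.4920e-34


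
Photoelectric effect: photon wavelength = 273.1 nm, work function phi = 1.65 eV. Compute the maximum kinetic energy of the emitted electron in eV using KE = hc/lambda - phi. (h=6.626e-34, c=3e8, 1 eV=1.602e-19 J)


E_photon = hc / lambda
= (6.626e-34)(3e8) / (273.1e-9)
= 7.2787e-19 J
= 4.5435 eV
KE = E_photon - phi
= 4.5435 - 1.65
= 2.8935 eV

2.8935


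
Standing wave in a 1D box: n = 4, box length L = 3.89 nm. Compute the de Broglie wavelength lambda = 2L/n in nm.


lambda = 2L / n
= 2 * 3.89 / 4
= 7.78 / 4
= 1.945 nm

1.945


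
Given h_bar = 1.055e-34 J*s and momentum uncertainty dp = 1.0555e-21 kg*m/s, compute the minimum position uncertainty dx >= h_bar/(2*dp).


dx = h_bar / (2 * dp)
= 1.055e-34 / (2 * 1.0555e-21)
= 1.055e-34 / 2.1110e-21
= 4.9976e-14 m

4.9976e-14


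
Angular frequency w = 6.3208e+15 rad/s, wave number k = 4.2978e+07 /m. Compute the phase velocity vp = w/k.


vp = w / k
= 6.3208e+15 / 4.2978e+07
= 1.4707e+08 m/s

1.4707e+08


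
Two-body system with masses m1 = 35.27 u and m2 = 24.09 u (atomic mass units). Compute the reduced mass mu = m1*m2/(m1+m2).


mu = m1 * m2 / (m1 + m2)
= 35.27 * 24.09 / (35.27 + 24.09)
= 849.6543 / 59.36
= 14.3136 u

14.3136


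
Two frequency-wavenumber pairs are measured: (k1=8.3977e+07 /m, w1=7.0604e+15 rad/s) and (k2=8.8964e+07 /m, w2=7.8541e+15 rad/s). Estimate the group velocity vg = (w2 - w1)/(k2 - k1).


vg = (w2 - w1) / (k2 - k1)
= (7.8541e+15 - 7.0604e+15) / (8.8964e+07 - 8.3977e+07)
= 7.9370e+14 / 4.9870e+06
= 1.5915e+08 m/s

1.5915e+08


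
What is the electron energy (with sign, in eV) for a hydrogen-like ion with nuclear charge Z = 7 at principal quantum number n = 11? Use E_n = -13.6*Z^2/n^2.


E_n = -13.6 * Z^2 / n^2
= -13.6 * 7^2 / 11^2
= -13.6 * 49 / 121
= -5.5074 eV

-5.5074


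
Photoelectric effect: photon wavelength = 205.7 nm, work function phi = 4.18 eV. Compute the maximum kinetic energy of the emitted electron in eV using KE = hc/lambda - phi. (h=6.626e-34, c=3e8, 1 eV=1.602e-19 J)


E_photon = hc / lambda
= (6.626e-34)(3e8) / (205.7e-9)
= 9.6636e-19 J
= 6.0322 eV
KE = E_photon - phi
= 6.0322 - 4.18
= 1.8522 eV

1.8522


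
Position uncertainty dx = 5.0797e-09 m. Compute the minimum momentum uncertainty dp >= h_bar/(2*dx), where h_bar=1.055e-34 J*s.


dp = h_bar / (2 * dx)
= 1.055e-34 / (2 * 5.0797e-09)
= 1.055e-34 / 1.0159e-08
= 1.0384e-26 kg*m/s

1.0384e-26


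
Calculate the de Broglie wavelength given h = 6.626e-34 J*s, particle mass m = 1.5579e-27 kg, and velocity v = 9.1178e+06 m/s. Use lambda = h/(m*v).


lambda = h / (m * v)
= 6.626e-34 / (1.5579e-27 * 9.1178e+06)
= 6.626e-34 / 1.4205e-20
= 4.6647e-14 m

4.6647e-14


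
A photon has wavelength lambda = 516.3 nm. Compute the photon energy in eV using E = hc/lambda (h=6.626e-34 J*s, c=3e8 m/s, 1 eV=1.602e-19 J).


E = hc / lambda
= (6.626e-34)(3e8) / (516.3e-9)
= 1.9878e-25 / 5.1630e-07
= 3.8501e-19 J
Converting to eV: 3.8501e-19 / 1.602e-19
= 2.4033 eV

2.4033


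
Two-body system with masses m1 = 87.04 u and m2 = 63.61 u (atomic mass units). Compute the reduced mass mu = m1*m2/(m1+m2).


mu = m1 * m2 / (m1 + m2)
= 87.04 * 63.61 / (87.04 + 63.61)
= 5536.6144 / 150.65
= 36.7515 u

36.7515


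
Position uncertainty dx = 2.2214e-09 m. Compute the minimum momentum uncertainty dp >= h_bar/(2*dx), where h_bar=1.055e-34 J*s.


dp = h_bar / (2 * dx)
= 1.055e-34 / (2 * 2.2214e-09)
= 1.055e-34 / 4.4428e-09
= 2.3746e-26 kg*m/s

2.3746e-26


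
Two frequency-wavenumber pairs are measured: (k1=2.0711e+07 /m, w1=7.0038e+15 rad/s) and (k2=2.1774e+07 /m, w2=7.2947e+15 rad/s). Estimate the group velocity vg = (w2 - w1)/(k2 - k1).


vg = (w2 - w1) / (k2 - k1)
= (7.2947e+15 - 7.0038e+15) / (2.1774e+07 - 2.0711e+07)
= 2.9090e+14 / 1.0630e+06
= 2.7366e+08 m/s

2.7366e+08


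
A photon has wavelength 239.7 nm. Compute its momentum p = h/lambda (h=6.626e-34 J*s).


p = h / lambda
= 6.626e-34 / (239.7e-9)
= 6.626e-34 / 2.3970e-07
= 2.7643e-27 kg*m/s

2.7643e-27


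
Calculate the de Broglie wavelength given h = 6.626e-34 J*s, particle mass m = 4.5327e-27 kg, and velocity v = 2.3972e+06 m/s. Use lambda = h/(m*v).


lambda = h / (m * v)
= 6.626e-34 / (4.5327e-27 * 2.3972e+06)
= 6.626e-34 / 1.0866e-20
= 6.0980e-14 m

6.0980e-14


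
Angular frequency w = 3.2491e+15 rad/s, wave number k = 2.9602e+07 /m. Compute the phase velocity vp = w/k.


vp = w / k
= 3.2491e+15 / 2.9602e+07
= 1.0976e+08 m/s

1.0976e+08


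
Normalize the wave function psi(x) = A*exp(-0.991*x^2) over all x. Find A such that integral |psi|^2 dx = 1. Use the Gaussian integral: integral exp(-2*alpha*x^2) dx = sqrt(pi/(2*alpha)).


integral |psi|^2 dx = A^2 * sqrt(pi/(2*alpha)) = 1
A^2 = sqrt(2*alpha/pi)
= sqrt(2 * 0.991 / pi)
= 0.794286
A = sqrt(0.794286)
= 0.8912

0.8912


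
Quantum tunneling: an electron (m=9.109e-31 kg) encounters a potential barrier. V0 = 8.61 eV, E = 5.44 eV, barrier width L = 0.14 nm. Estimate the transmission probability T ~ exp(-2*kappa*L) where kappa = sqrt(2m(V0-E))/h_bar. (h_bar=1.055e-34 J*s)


V0 - E = 3.17 eV = 5.0783e-19 J
kappa = sqrt(2 * m * (V0-E)) / h_bar
= sqrt(2 * 9.109e-31 * 5.0783e-19) / 1.055e-34
= 9.1171e+09 /m
2*kappa*L = 2 * 9.1171e+09 * 0.14e-9
= 2.5528
T = exp(-2.5528) = 7.786334e-02

7.786334e-02


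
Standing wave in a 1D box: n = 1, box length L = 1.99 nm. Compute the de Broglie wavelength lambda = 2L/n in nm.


lambda = 2L / n
= 2 * 1.99 / 1
= 3.98 / 1
= 3.98 nm

3.98


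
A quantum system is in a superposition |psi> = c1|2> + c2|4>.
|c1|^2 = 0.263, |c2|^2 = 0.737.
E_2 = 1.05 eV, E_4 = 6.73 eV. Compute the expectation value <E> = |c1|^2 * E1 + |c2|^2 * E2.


<E> = |c1|^2 * E1 + |c2|^2 * E2
= 0.263 * 1.05 + 0.737 * 6.73
= 0.2762 + 4.96
= 5.2362 eV

5.2362


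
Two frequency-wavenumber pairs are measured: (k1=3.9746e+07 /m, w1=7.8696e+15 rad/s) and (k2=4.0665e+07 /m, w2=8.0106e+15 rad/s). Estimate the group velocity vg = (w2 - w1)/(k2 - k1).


vg = (w2 - w1) / (k2 - k1)
= (8.0106e+15 - 7.8696e+15) / (4.0665e+07 - 3.9746e+07)
= 1.4100e+14 / 9.1900e+05
= 1.5343e+08 m/s

1.5343e+08


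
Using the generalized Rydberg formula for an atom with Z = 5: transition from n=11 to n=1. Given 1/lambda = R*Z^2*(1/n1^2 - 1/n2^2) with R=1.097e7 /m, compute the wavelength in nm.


1/lambda = R * Z^2 * (1/n1^2 - 1/n2^2)
= 1.097e7 * 5^2 * (1/1^2 - 1/11^2)
= 1.097e7 * 25 * (1.0 - 0.008264)
= 2.7198e+08 /m
lambda = 1 / 2.7198e+08
= 3.6767 nm

3.6767


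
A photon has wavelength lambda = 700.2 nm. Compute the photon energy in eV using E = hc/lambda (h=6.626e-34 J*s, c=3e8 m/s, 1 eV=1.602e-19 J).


E = hc / lambda
= (6.626e-34)(3e8) / (700.2e-9)
= 1.9878e-25 / 7.0020e-07
= 2.8389e-19 J
Converting to eV: 2.8389e-19 / 1.602e-19
= 1.7721 eV

1.7721


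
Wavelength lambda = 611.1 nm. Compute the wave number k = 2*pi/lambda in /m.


k = 2 * pi / lambda
= 6.2832 / (611.1e-9)
= 6.2832 / 6.1110e-07
= 1.0282e+07 /m

1.0282e+07


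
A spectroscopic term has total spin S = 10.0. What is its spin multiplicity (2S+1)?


Spin multiplicity = 2S + 1
= 2 * 10.0 + 1
= 20.0 + 1
= 21

21
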